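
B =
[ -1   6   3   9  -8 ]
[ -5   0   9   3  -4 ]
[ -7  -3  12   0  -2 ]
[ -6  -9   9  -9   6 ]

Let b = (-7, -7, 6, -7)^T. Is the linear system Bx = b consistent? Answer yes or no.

no

Row reduce the augmented matrix [B | b].
R2 ← R2 − (5)·R1: [0, -30, -6, -42, 36, 28]
R3 ← R3 − (7)·R1: [0, -45, -9, -63, 54, 55]
R4 ← R4 − (6)·R1: [0, -45, -9, -63, 54, 35]
R3 ← R3 − (3/2)·R2: [0, 0, 0, 0, 0, 13]
R4 ← R4 − (3/2)·R2: [0, 0, 0, 0, 0, -7]
R4 ← R4 + (7/13)·R3: [0, 0, 0, 0, 0, 0]
The echelon form has 3 nonzero rows; the last pivot sits in the augmented column, so rank(B) = 2 but rank([B|b]) = 3.
Since the ranks differ, the system is inconsistent.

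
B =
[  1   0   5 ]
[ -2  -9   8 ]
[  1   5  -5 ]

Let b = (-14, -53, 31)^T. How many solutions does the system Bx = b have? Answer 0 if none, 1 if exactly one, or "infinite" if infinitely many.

Row reduce the augmented matrix [B | b].
R2 ← R2 + (2)·R1: [0, -9, 18, -81]
R3 ← R3 − R1: [0, 5, -10, 45]
R3 ← R3 + (5/9)·R2: [0, 0, 0, 0]
The echelon form has 2 nonzero rows, and every pivot lies in the first 3 columns, so rank(B) = rank([B|b]) = 2.
The system is consistent.
rank = 2 < 3 unknowns, so there are infinitely many solutions.

infinite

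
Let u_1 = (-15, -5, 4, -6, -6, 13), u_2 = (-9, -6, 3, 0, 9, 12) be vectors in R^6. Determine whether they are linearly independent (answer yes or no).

yes

Form the matrix with these vectors as rows and row reduce.
R2 ← R2 − (3/5)·R1: [0, -3, 3/5, 18/5, 63/5, 21/5]
2 nonzero rows, so the 2 vectors span a space of dimension 2.
Since 2 = 2, the vectors are linearly independent.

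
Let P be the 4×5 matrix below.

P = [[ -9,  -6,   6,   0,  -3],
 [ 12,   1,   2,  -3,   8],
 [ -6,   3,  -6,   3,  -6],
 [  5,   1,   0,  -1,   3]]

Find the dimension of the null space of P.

3

Row reduce to echelon form.
R2 ← R2 + (4/3)·R1: [0, -7, 10, -3, 4]
R3 ← R3 − (2/3)·R1: [0, 7, -10, 3, -4]
R4 ← R4 + (5/9)·R1: [0, -7/3, 10/3, -1, 4/3]
R3 ← R3 + R2: [0, 0, 0, 0, 0]
R4 ← R4 − (1/3)·R2: [0, 0, 0, 0, 0]
2 nonzero rows, so rank(P) = 2.
P has 5 columns; by rank–nullity, nullity = 5 − 2 = 3.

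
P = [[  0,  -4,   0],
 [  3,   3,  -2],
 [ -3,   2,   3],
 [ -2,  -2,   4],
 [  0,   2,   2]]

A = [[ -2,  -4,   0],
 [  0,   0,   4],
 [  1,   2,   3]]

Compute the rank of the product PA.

2

First compute PA:
[[  0,   0, -16],
 [ -8, -16,   6],
 [  9,  18,  17],
 [  8,  16,   4],
 [  2,   4,  14]]
Now row reduce the product.
Swap R1 ↔ R2
R3 ← R3 + (9/8)·R1: [0, 0, 95/4]
R4 ← R4 + R1: [0, 0, 10]
R5 ← R5 + (1/4)·R1: [0, 0, 31/2]
R3 ← R3 + (95/64)·R2: [0, 0, 0]
R4 ← R4 + (5/8)·R2: [0, 0, 0]
R5 ← R5 + (31/32)·R2: [0, 0, 0]
2 nonzero rows, so rank(PA) = 2.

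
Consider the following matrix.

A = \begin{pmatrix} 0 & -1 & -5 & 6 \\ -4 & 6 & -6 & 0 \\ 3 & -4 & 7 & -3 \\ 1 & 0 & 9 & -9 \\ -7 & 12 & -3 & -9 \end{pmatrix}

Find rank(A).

2

Row reduce to echelon form.
Swap R1 ↔ R2
R3 ← R3 + (3/4)·R1: [0, 1/2, 5/2, -3]
R4 ← R4 + (1/4)·R1: [0, 3/2, 15/2, -9]
R5 ← R5 − (7/4)·R1: [0, 3/2, 15/2, -9]
R3 ← R3 + (1/2)·R2: [0, 0, 0, 0]
R4 ← R4 + (3/2)·R2: [0, 0, 0, 0]
R5 ← R5 + (3/2)·R2: [0, 0, 0, 0]
Echelon form has 2 nonzero rows, so rank(A) = 2.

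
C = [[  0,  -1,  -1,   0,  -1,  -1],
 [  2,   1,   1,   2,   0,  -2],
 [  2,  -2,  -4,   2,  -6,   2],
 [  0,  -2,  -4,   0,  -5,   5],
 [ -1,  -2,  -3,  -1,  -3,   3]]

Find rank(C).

3

Row reduce to echelon form.
Swap R1 ↔ R2
R3 ← R3 − R1: [0, -3, -5, 0, -6, 4]
R5 ← R5 + (1/2)·R1: [0, -3/2, -5/2, 0, -3, 2]
R3 ← R3 − (3)·R2: [0, 0, -2, 0, -3, 7]
R4 ← R4 − (2)·R2: [0, 0, -2, 0, -3, 7]
R5 ← R5 − (3/2)·R2: [0, 0, -1, 0, -3/2, 7/2]
R4 ← R4 − R3: [0, 0, 0, 0, 0, 0]
R5 ← R5 − (1/2)·R3: [0, 0, 0, 0, 0, 0]
Echelon form has 3 nonzero rows, so rank(C) = 3.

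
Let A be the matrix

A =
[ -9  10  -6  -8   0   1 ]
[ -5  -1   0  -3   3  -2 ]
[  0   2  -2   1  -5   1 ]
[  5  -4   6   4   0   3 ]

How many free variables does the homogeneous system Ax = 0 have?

Row reduce to echelon form.
R2 ← R2 − (5/9)·R1: [0, -59/9, 10/3, 13/9, 3, -23/9]
R4 ← R4 + (5/9)·R1: [0, 14/9, 8/3, -4/9, 0, 32/9]
R3 ← R3 + (18/59)·R2: [0, 0, -58/59, 85/59, -241/59, 13/59]
R4 ← R4 + (14/59)·R2: [0, 0, 204/59, -6/59, 42/59, 174/59]
R4 ← R4 + (102/29)·R3: [0, 0, 0, 144/29, -396/29, 108/29]
4 nonzero rows, so rank(A) = 4.
A has 6 columns; by rank–nullity, nullity = 6 − 4 = 2.

2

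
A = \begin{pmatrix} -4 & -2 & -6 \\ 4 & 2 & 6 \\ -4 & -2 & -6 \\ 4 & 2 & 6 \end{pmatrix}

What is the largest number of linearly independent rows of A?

1

Row reduce to echelon form.
R2 ← R2 + R1: [0, 0, 0]
R3 ← R3 − R1: [0, 0, 0]
R4 ← R4 + R1: [0, 0, 0]
Echelon form has 1 nonzero row, so rank(A) = 1.
The rank gives the maximum number of linearly independent rows: 1.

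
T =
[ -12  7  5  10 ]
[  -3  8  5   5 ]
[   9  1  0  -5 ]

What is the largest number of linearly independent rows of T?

Row reduce to echelon form.
R2 ← R2 − (1/4)·R1: [0, 25/4, 15/4, 5/2]
R3 ← R3 + (3/4)·R1: [0, 25/4, 15/4, 5/2]
R3 ← R3 − R2: [0, 0, 0, 0]
Echelon form has 2 nonzero rows, so rank(T) = 2.
The rank gives the maximum number of linearly independent rows: 2.

2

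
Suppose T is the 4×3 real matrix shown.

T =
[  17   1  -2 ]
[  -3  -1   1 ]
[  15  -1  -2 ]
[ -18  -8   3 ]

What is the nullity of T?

0

Row reduce to echelon form.
R2 ← R2 + (3/17)·R1: [0, -14/17, 11/17]
R3 ← R3 − (15/17)·R1: [0, -32/17, -4/17]
R4 ← R4 + (18/17)·R1: [0, -118/17, 15/17]
R3 ← R3 − (16/7)·R2: [0, 0, -12/7]
R4 ← R4 − (59/7)·R2: [0, 0, -32/7]
R4 ← R4 − (8/3)·R3: [0, 0, 0]
3 nonzero rows, so rank(T) = 3.
T has 3 columns; by rank–nullity, nullity = 3 − 3 = 0.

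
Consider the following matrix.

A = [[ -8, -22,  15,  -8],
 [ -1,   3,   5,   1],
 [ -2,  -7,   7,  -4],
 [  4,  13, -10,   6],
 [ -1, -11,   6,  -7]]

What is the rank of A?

Row reduce to echelon form.
R2 ← R2 − (1/8)·R1: [0, 23/4, 25/8, 2]
R3 ← R3 − (1/4)·R1: [0, -3/2, 13/4, -2]
R4 ← R4 + (1/2)·R1: [0, 2, -5/2, 2]
R5 ← R5 − (1/8)·R1: [0, -33/4, 33/8, -6]
R3 ← R3 + (6/23)·R2: [0, 0, 187/46, -34/23]
R4 ← R4 − (8/23)·R2: [0, 0, -165/46, 30/23]
R5 ← R5 + (33/23)·R2: [0, 0, 198/23, -72/23]
R4 ← R4 + (15/17)·R3: [0, 0, 0, 0]
R5 ← R5 − (36/17)·R3: [0, 0, 0, 0]
Echelon form has 3 nonzero rows, so rank(A) = 3.

3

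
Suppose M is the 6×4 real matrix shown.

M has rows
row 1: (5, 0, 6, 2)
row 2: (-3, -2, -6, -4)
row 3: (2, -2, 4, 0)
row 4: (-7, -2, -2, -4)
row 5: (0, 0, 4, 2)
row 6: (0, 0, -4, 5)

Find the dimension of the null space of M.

Row reduce to echelon form.
R2 ← R2 + (3/5)·R1: [0, -2, -12/5, -14/5]
R3 ← R3 − (2/5)·R1: [0, -2, 8/5, -4/5]
R4 ← R4 + (7/5)·R1: [0, -2, 32/5, -6/5]
R3 ← R3 − R2: [0, 0, 4, 2]
R4 ← R4 − R2: [0, 0, 44/5, 8/5]
R4 ← R4 − (11/5)·R3: [0, 0, 0, -14/5]
R5 ← R5 − R3: [0, 0, 0, 0]
R6 ← R6 + R3: [0, 0, 0, 7]
R6 ← R6 + (5/2)·R4: [0, 0, 0, 0]
4 nonzero rows, so rank(M) = 4.
M has 4 columns; by rank–nullity, nullity = 4 − 4 = 0.

0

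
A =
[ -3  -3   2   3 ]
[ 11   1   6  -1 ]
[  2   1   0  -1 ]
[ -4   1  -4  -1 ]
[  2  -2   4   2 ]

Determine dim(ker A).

Row reduce to echelon form.
R2 ← R2 + (11/3)·R1: [0, -10, 40/3, 10]
R3 ← R3 + (2/3)·R1: [0, -1, 4/3, 1]
R4 ← R4 − (4/3)·R1: [0, 5, -20/3, -5]
R5 ← R5 + (2/3)·R1: [0, -4, 16/3, 4]
R3 ← R3 − (1/10)·R2: [0, 0, 0, 0]
R4 ← R4 + (1/2)·R2: [0, 0, 0, 0]
R5 ← R5 − (2/5)·R2: [0, 0, 0, 0]
2 nonzero rows, so rank(A) = 2.
A has 4 columns; by rank–nullity, nullity = 4 − 2 = 2.

2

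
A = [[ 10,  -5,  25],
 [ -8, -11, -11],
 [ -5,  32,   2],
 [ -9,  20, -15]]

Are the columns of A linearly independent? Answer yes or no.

Row reduce A to echelon form.
R2 ← R2 + (4/5)·R1: [0, -15, 9]
R3 ← R3 + (1/2)·R1: [0, 59/2, 29/2]
R4 ← R4 + (9/10)·R1: [0, 31/2, 15/2]
R3 ← R3 + (59/30)·R2: [0, 0, 161/5]
R4 ← R4 + (31/30)·R2: [0, 0, 84/5]
R4 ← R4 − (12/23)·R3: [0, 0, 0]
3 pivots among 3 columns.
Every column is a pivot column, so the columns are linearly independent.

yes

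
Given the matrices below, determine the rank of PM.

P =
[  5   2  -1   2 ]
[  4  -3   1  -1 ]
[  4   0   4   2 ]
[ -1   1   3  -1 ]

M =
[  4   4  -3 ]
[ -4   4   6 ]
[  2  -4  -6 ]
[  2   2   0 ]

First compute PM:
[[ 14,  36,   3],
 [ 28,  -2, -36],
 [ 28,   4, -36],
 [ -4, -14,  -9]]
Now row reduce the product.
R2 ← R2 − (2)·R1: [0, -74, -42]
R3 ← R3 − (2)·R1: [0, -68, -42]
R4 ← R4 + (2/7)·R1: [0, -26/7, -57/7]
R3 ← R3 − (34/37)·R2: [0, 0, -126/37]
R4 ← R4 − (13/259)·R2: [0, 0, -1563/259]
R4 ← R4 − (521/294)·R3: [0, 0, 0]
3 nonzero rows, so rank(PM) = 3.

3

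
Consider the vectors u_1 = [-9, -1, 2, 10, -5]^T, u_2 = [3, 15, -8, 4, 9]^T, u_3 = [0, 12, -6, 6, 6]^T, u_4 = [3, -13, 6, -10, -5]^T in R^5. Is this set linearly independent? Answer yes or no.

Form the matrix with these vectors as rows and row reduce.
R2 ← R2 + (1/3)·R1: [0, 44/3, -22/3, 22/3, 22/3]
R4 ← R4 + (1/3)·R1: [0, -40/3, 20/3, -20/3, -20/3]
R3 ← R3 − (9/11)·R2: [0, 0, 0, 0, 0]
R4 ← R4 + (10/11)·R2: [0, 0, 0, 0, 0]
2 nonzero rows, so the 4 vectors span a space of dimension 2.
Since 2 < 4, the vectors are linearly dependent.

no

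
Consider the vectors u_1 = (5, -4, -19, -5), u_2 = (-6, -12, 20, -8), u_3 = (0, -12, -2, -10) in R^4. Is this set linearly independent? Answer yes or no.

no

Form the matrix with these vectors as rows and row reduce.
R2 ← R2 + (6/5)·R1: [0, -84/5, -14/5, -14]
R3 ← R3 − (5/7)·R2: [0, 0, 0, 0]
2 nonzero rows, so the 3 vectors span a space of dimension 2.
Since 2 < 3, the vectors are linearly dependent.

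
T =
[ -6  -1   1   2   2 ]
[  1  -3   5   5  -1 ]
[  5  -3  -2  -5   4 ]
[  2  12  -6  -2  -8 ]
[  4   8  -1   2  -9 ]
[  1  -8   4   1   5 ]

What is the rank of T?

4

Row reduce to echelon form.
R2 ← R2 + (1/6)·R1: [0, -19/6, 31/6, 16/3, -2/3]
R3 ← R3 + (5/6)·R1: [0, -23/6, -7/6, -10/3, 17/3]
R4 ← R4 + (1/3)·R1: [0, 35/3, -17/3, -4/3, -22/3]
R5 ← R5 + (2/3)·R1: [0, 22/3, -1/3, 10/3, -23/3]
R6 ← R6 + (1/6)·R1: [0, -49/6, 25/6, 4/3, 16/3]
R3 ← R3 − (23/19)·R2: [0, 0, -141/19, -186/19, 123/19]
R4 ← R4 + (70/19)·R2: [0, 0, 254/19, 348/19, -186/19]
R5 ← R5 + (44/19)·R2: [0, 0, 221/19, 298/19, -175/19]
R6 ← R6 − (49/19)·R2: [0, 0, -174/19, -236/19, 134/19]
R4 ← R4 + (254/141)·R3: [0, 0, 0, 32/47, 88/47]
R5 ← R5 + (221/141)·R3: [0, 0, 0, 16/47, 44/47]
R6 ← R6 − (58/47)·R3: [0, 0, 0, -16/47, -44/47]
R5 ← R5 − (1/2)·R4: [0, 0, 0, 0, 0]
R6 ← R6 + (1/2)·R4: [0, 0, 0, 0, 0]
Echelon form has 4 nonzero rows, so rank(T) = 4.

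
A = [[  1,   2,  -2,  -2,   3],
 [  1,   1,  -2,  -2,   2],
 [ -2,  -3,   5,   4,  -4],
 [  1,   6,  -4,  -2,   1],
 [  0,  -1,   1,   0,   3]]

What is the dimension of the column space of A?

4

Row reduce to echelon form.
R2 ← R2 − R1: [0, -1, 0, 0, -1]
R3 ← R3 + (2)·R1: [0, 1, 1, 0, 2]
R4 ← R4 − R1: [0, 4, -2, 0, -2]
R3 ← R3 + R2: [0, 0, 1, 0, 1]
R4 ← R4 + (4)·R2: [0, 0, -2, 0, -6]
R5 ← R5 − R2: [0, 0, 1, 0, 4]
R4 ← R4 + (2)·R3: [0, 0, 0, 0, -4]
R5 ← R5 − R3: [0, 0, 0, 0, 3]
R5 ← R5 + (3/4)·R4: [0, 0, 0, 0, 0]
Echelon form has 4 nonzero rows, so rank(A) = 4.
The column space has dimension equal to the rank: 4.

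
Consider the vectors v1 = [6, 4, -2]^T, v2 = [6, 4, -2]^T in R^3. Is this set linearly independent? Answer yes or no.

no

Form the matrix with these vectors as rows and row reduce.
R2 ← R2 − R1: [0, 0, 0]
1 nonzero row, so the 2 vectors span a space of dimension 1.
Since 1 < 2, the vectors are linearly dependent.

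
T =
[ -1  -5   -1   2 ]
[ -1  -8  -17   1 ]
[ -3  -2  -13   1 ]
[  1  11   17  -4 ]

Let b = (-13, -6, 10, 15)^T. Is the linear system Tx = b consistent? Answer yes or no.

Row reduce the augmented matrix [T | b].
R2 ← R2 − R1: [0, -3, -16, -1, 7]
R3 ← R3 − (3)·R1: [0, 13, -10, -5, 49]
R4 ← R4 + R1: [0, 6, 16, -2, 2]
R3 ← R3 + (13/3)·R2: [0, 0, -238/3, -28/3, 238/3]
R4 ← R4 + (2)·R2: [0, 0, -16, -4, 16]
R4 ← R4 − (24/119)·R3: [0, 0, 0, -36/17, 0]
The echelon form has 4 nonzero rows, and every pivot lies in the first 4 columns, so rank(T) = rank([T|b]) = 4.
The system is consistent.

yes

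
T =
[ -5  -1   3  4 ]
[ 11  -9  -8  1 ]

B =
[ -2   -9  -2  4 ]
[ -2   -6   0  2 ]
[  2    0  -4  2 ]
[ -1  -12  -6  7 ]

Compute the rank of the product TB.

2

First compute TB:
[[ 14,   3, -26,  12],
 [-21, -57,   4,  17]]
Now row reduce the product.
R2 ← R2 + (3/2)·R1: [0, -105/2, -35, 35]
2 nonzero rows, so rank(TB) = 2.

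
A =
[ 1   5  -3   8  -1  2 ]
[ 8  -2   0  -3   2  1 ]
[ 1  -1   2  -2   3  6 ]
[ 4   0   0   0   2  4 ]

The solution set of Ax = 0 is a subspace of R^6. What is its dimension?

2

Row reduce to echelon form.
R2 ← R2 − (8)·R1: [0, -42, 24, -67, 10, -15]
R3 ← R3 − R1: [0, -6, 5, -10, 4, 4]
R4 ← R4 − (4)·R1: [0, -20, 12, -32, 6, -4]
R3 ← R3 − (1/7)·R2: [0, 0, 11/7, -3/7, 18/7, 43/7]
R4 ← R4 − (10/21)·R2: [0, 0, 4/7, -2/21, 26/21, 22/7]
R4 ← R4 − (4/11)·R3: [0, 0, 0, 2/33, 10/33, 10/11]
4 nonzero rows, so rank(A) = 4.
A has 6 columns; by rank–nullity, nullity = 6 − 4 = 2.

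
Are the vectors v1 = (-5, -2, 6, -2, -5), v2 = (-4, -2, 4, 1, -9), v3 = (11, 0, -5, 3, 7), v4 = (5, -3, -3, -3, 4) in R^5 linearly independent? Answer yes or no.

Form the matrix with these vectors as rows and row reduce.
R2 ← R2 − (4/5)·R1: [0, -2/5, -4/5, 13/5, -5]
R3 ← R3 + (11/5)·R1: [0, -22/5, 41/5, -7/5, -4]
R4 ← R4 + R1: [0, -5, 3, -5, -1]
R3 ← R3 − (11)·R2: [0, 0, 17, -30, 51]
R4 ← R4 − (25/2)·R2: [0, 0, 13, -75/2, 123/2]
R4 ← R4 − (13/17)·R3: [0, 0, 0, -495/34, 45/2]
4 nonzero rows, so the 4 vectors span a space of dimension 4.
Since 4 = 4, the vectors are linearly independent.

yes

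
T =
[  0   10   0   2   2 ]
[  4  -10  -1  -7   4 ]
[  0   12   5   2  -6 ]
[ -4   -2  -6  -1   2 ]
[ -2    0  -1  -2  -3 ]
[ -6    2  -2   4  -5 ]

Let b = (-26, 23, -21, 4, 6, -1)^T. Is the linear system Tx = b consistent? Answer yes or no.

yes

Row reduce the augmented matrix [T | b].
Swap R1 ↔ R2
R4 ← R4 + R1: [0, -12, -7, -8, 6, 27]
R5 ← R5 + (1/2)·R1: [0, -5, -3/2, -11/2, -1, 35/2]
R6 ← R6 + (3/2)·R1: [0, -13, -7/2, -13/2, 1, 67/2]
R3 ← R3 − (6/5)·R2: [0, 0, 5, -2/5, -42/5, 51/5]
R4 ← R4 + (6/5)·R2: [0, 0, -7, -28/5, 42/5, -21/5]
R5 ← R5 + (1/2)·R2: [0, 0, -3/2, -9/2, 0, 9/2]
R6 ← R6 + (13/10)·R2: [0, 0, -7/2, -39/10, 18/5, -3/10]
R4 ← R4 + (7/5)·R3: [0, 0, 0, -154/25, -84/25, 252/25]
R5 ← R5 + (3/10)·R3: [0, 0, 0, -231/50, -63/25, 189/25]
R6 ← R6 + (7/10)·R3: [0, 0, 0, -209/50, -57/25, 171/25]
R5 ← R5 − (3/4)·R4: [0, 0, 0, 0, 0, 0]
R6 ← R6 − (19/28)·R4: [0, 0, 0, 0, 0, 0]
The echelon form has 4 nonzero rows, and every pivot lies in the first 5 columns, so rank(T) = rank([T|b]) = 4.
The system is consistent.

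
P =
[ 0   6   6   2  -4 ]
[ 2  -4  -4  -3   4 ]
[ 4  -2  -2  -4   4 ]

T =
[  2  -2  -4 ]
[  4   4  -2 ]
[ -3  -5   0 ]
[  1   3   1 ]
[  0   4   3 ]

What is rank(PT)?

2

First compute PT:
[[  8, -16, -22],
 [ -3,   7,   9],
 [  2,  -2,  -4]]
Now row reduce the product.
R2 ← R2 + (3/8)·R1: [0, 1, 3/4]
R3 ← R3 − (1/4)·R1: [0, 2, 3/2]
R3 ← R3 − (2)·R2: [0, 0, 0]
2 nonzero rows, so rank(PT) = 2.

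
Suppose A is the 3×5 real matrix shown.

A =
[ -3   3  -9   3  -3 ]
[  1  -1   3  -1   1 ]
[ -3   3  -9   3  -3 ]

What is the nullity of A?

4

Row reduce to echelon form.
R2 ← R2 + (1/3)·R1: [0, 0, 0, 0, 0]
R3 ← R3 − R1: [0, 0, 0, 0, 0]
1 nonzero row, so rank(A) = 1.
A has 5 columns; by rank–nullity, nullity = 5 − 1 = 4.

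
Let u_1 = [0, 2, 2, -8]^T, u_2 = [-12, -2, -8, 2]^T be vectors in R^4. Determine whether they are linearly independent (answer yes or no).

Form the matrix with these vectors as rows and row reduce.
Swap R1 ↔ R2
2 nonzero rows, so the 2 vectors span a space of dimension 2.
Since 2 = 2, the vectors are linearly independent.

yes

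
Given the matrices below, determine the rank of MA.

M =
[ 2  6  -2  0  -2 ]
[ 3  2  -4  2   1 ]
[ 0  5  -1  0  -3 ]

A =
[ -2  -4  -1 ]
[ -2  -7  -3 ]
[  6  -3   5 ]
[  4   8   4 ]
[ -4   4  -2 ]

First compute MA:
[[-20, -52, -26],
 [-30,   6, -23],
 [ -4, -44, -14]]
Now row reduce the product.
R2 ← R2 − (3/2)·R1: [0, 84, 16]
R3 ← R3 − (1/5)·R1: [0, -168/5, -44/5]
R3 ← R3 + (2/5)·R2: [0, 0, -12/5]
3 nonzero rows, so rank(MA) = 3.

3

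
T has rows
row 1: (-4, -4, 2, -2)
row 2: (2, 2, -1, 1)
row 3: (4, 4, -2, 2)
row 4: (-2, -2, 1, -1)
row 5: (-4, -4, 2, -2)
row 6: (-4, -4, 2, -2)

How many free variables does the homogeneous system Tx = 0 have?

Row reduce to echelon form.
R2 ← R2 + (1/2)·R1: [0, 0, 0, 0]
R3 ← R3 + R1: [0, 0, 0, 0]
R4 ← R4 − (1/2)·R1: [0, 0, 0, 0]
R5 ← R5 − R1: [0, 0, 0, 0]
R6 ← R6 − R1: [0, 0, 0, 0]
1 nonzero row, so rank(T) = 1.
T has 4 columns; by rank–nullity, nullity = 4 − 1 = 3.

3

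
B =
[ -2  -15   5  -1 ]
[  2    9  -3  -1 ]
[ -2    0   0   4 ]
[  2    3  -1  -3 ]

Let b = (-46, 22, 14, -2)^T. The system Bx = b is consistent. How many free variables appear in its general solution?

2

Row reduce the augmented matrix [B | b].
R2 ← R2 + R1: [0, -6, 2, -2, -24]
R3 ← R3 − R1: [0, 15, -5, 5, 60]
R4 ← R4 + R1: [0, -12, 4, -4, -48]
R3 ← R3 + (5/2)·R2: [0, 0, 0, 0, 0]
R4 ← R4 − (2)·R2: [0, 0, 0, 0, 0]
The echelon form has 2 nonzero rows, and every pivot lies in the first 4 columns, so rank(B) = rank([B|b]) = 2.
The system is consistent.
Free variables = (unknowns) − (rank) = 4 − 2 = 2.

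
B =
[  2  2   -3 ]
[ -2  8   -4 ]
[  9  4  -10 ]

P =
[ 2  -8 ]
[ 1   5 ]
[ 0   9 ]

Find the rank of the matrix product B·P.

First compute BP:
[[  6, -33],
 [  4,  20],
 [ 22, -142]]
Now row reduce the product.
R2 ← R2 − (2/3)·R1: [0, 42]
R3 ← R3 − (11/3)·R1: [0, -21]
R3 ← R3 + (1/2)·R2: [0, 0]
2 nonzero rows, so rank(BP) = 2.

2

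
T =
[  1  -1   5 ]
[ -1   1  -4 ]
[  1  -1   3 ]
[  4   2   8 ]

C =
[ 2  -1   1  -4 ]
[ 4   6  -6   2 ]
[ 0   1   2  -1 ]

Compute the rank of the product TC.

3

First compute TC:
[[ -2,  -2,  17, -11],
 [  2,   3, -15,  10],
 [ -2,  -4,  13,  -9],
 [ 16,  16,   8, -20]]
Now row reduce the product.
R2 ← R2 + R1: [0, 1, 2, -1]
R3 ← R3 − R1: [0, -2, -4, 2]
R4 ← R4 + (8)·R1: [0, 0, 144, -108]
R3 ← R3 + (2)·R2: [0, 0, 0, 0]
Swap R3 ↔ R4
3 nonzero rows, so rank(TC) = 3.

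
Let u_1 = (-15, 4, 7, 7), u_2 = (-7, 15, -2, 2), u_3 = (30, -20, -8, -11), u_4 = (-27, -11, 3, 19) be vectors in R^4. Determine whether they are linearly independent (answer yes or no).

Form the matrix with these vectors as rows and row reduce.
R2 ← R2 − (7/15)·R1: [0, 197/15, -79/15, -19/15]
R3 ← R3 + (2)·R1: [0, -12, 6, 3]
R4 ← R4 − (9/5)·R1: [0, -91/5, -48/5, 32/5]
R3 ← R3 + (180/197)·R2: [0, 0, 234/197, 363/197]
R4 ← R4 + (273/197)·R2: [0, 0, -3329/197, 915/197]
R4 ← R4 + (3329/234)·R3: [0, 0, 0, 2407/78]
4 nonzero rows, so the 4 vectors span a space of dimension 4.
Since 4 = 4, the vectors are linearly independent.

yes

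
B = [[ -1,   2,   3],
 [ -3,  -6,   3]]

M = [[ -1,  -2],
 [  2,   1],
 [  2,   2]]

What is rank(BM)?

First compute BM:
[[ 11,  10],
 [ -3,   6]]
Now row reduce the product.
R2 ← R2 + (3/11)·R1: [0, 96/11]
2 nonzero rows, so rank(BM) = 2.

2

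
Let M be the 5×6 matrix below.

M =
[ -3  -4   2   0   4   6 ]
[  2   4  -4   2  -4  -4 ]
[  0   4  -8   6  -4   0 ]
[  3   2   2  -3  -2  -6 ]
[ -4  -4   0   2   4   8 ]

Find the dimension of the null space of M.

Row reduce to echelon form.
R2 ← R2 + (2/3)·R1: [0, 4/3, -8/3, 2, -4/3, 0]
R4 ← R4 + R1: [0, -2, 4, -3, 2, 0]
R5 ← R5 − (4/3)·R1: [0, 4/3, -8/3, 2, -4/3, 0]
R3 ← R3 − (3)·R2: [0, 0, 0, 0, 0, 0]
R4 ← R4 + (3/2)·R2: [0, 0, 0, 0, 0, 0]
R5 ← R5 − R2: [0, 0, 0, 0, 0, 0]
2 nonzero rows, so rank(M) = 2.
M has 6 columns; by rank–nullity, nullity = 6 − 2 = 4.

4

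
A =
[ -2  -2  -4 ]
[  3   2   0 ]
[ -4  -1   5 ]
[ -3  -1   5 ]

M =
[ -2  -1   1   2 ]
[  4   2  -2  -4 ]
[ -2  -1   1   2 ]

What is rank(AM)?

First compute AM:
[[  4,   2,  -2,  -4],
 [  2,   1,  -1,  -2],
 [ -6,  -3,   3,   6],
 [ -8,  -4,   4,   8]]
Now row reduce the product.
R2 ← R2 − (1/2)·R1: [0, 0, 0, 0]
R3 ← R3 + (3/2)·R1: [0, 0, 0, 0]
R4 ← R4 + (2)·R1: [0, 0, 0, 0]
1 nonzero row, so rank(AM) = 1.

1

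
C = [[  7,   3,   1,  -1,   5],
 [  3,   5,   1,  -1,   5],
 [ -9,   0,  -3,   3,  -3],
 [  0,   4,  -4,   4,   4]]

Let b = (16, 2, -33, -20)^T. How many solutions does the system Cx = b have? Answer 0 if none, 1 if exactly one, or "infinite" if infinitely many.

infinite

Row reduce the augmented matrix [C | b].
R2 ← R2 − (3/7)·R1: [0, 26/7, 4/7, -4/7, 20/7, -34/7]
R3 ← R3 + (9/7)·R1: [0, 27/7, -12/7, 12/7, 24/7, -87/7]
R3 ← R3 − (27/26)·R2: [0, 0, -30/13, 30/13, 6/13, -96/13]
R4 ← R4 − (14/13)·R2: [0, 0, -60/13, 60/13, 12/13, -192/13]
R4 ← R4 − (2)·R3: [0, 0, 0, 0, 0, 0]
The echelon form has 3 nonzero rows, and every pivot lies in the first 5 columns, so rank(C) = rank([C|b]) = 3.
The system is consistent.
rank = 3 < 5 unknowns, so there are infinitely many solutions.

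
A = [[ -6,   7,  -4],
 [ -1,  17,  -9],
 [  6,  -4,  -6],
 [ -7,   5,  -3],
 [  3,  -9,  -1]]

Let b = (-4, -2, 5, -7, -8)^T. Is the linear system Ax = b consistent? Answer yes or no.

no

Row reduce the augmented matrix [A | b].
R2 ← R2 − (1/6)·R1: [0, 95/6, -25/3, -4/3]
R3 ← R3 + R1: [0, 3, -10, 1]
R4 ← R4 − (7/6)·R1: [0, -19/6, 5/3, -7/3]
R5 ← R5 + (1/2)·R1: [0, -11/2, -3, -10]
R3 ← R3 − (18/95)·R2: [0, 0, -160/19, 119/95]
R4 ← R4 + (1/5)·R2: [0, 0, 0, -13/5]
R5 ← R5 + (33/95)·R2: [0, 0, -112/19, -994/95]
R5 ← R5 − (7/10)·R3: [0, 0, 0, -567/50]
R5 ← R5 − (567/130)·R4: [0, 0, 0, 0]
The echelon form has 4 nonzero rows; the last pivot sits in the augmented column, so rank(A) = 3 but rank([A|b]) = 4.
Since the ranks differ, the system is inconsistent.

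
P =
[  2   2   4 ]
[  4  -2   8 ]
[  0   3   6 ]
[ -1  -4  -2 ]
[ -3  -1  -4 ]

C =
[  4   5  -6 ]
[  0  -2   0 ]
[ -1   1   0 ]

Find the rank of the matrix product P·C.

3

First compute PC:
[[  4,  10, -12],
 [  8,  32, -24],
 [ -6,   0,   0],
 [ -2,   1,   6],
 [ -8, -17,  18]]
Now row reduce the product.
R2 ← R2 − (2)·R1: [0, 12, 0]
R3 ← R3 + (3/2)·R1: [0, 15, -18]
R4 ← R4 + (1/2)·R1: [0, 6, 0]
R5 ← R5 + (2)·R1: [0, 3, -6]
R3 ← R3 − (5/4)·R2: [0, 0, -18]
R4 ← R4 − (1/2)·R2: [0, 0, 0]
R5 ← R5 − (1/4)·R2: [0, 0, -6]
R5 ← R5 − (1/3)·R3: [0, 0, 0]
3 nonzero rows, so rank(PC) = 3.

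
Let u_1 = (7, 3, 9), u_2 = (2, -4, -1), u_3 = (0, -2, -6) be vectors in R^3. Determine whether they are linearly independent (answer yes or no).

yes

Form the matrix with these vectors as rows and row reduce.
R2 ← R2 − (2/7)·R1: [0, -34/7, -25/7]
R3 ← R3 − (7/17)·R2: [0, 0, -77/17]
3 nonzero rows, so the 3 vectors span a space of dimension 3.
Since 3 = 3, the vectors are linearly independent.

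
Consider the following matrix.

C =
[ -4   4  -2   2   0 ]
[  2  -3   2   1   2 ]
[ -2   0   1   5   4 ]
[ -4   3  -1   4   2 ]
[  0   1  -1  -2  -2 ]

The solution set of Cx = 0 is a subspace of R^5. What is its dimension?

Row reduce to echelon form.
R2 ← R2 + (1/2)·R1: [0, -1, 1, 2, 2]
R3 ← R3 − (1/2)·R1: [0, -2, 2, 4, 4]
R4 ← R4 − R1: [0, -1, 1, 2, 2]
R3 ← R3 − (2)·R2: [0, 0, 0, 0, 0]
R4 ← R4 − R2: [0, 0, 0, 0, 0]
R5 ← R5 + R2: [0, 0, 0, 0, 0]
2 nonzero rows, so rank(C) = 2.
C has 5 columns; by rank–nullity, nullity = 5 − 2 = 3.

3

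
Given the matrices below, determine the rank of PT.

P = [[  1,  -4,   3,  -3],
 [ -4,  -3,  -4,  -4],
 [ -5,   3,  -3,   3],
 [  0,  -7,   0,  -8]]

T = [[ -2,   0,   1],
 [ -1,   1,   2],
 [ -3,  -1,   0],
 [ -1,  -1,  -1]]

2

First compute PT:
[[ -4,  -4,  -4],
 [ 27,   5,  -6],
 [ 13,   3,  -2],
 [ 15,   1,  -6]]
Now row reduce the product.
R2 ← R2 + (27/4)·R1: [0, -22, -33]
R3 ← R3 + (13/4)·R1: [0, -10, -15]
R4 ← R4 + (15/4)·R1: [0, -14, -21]
R3 ← R3 − (5/11)·R2: [0, 0, 0]
R4 ← R4 − (7/11)·R2: [0, 0, 0]
2 nonzero rows, so rank(PT) = 2.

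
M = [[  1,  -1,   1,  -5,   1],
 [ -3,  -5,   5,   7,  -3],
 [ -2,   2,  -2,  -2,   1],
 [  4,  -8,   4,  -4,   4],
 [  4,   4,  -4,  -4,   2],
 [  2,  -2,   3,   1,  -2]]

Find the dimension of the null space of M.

Row reduce to echelon form.
R2 ← R2 + (3)·R1: [0, -8, 8, -8, 0]
R3 ← R3 + (2)·R1: [0, 0, 0, -12, 3]
R4 ← R4 − (4)·R1: [0, -4, 0, 16, 0]
R5 ← R5 − (4)·R1: [0, 8, -8, 16, -2]
R6 ← R6 − (2)·R1: [0, 0, 1, 11, -4]
R4 ← R4 − (1/2)·R2: [0, 0, -4, 20, 0]
R5 ← R5 + R2: [0, 0, 0, 8, -2]
Swap R3 ↔ R4
R6 ← R6 + (1/4)·R3: [0, 0, 0, 16, -4]
R5 ← R5 + (2/3)·R4: [0, 0, 0, 0, 0]
R6 ← R6 + (4/3)·R4: [0, 0, 0, 0, 0]
4 nonzero rows, so rank(M) = 4.
M has 5 columns; by rank–nullity, nullity = 5 − 4 = 1.

1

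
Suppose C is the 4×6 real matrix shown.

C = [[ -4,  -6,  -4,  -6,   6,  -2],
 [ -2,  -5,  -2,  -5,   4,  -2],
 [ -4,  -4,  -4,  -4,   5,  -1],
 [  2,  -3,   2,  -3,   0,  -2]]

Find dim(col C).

2

Row reduce to echelon form.
R2 ← R2 − (1/2)·R1: [0, -2, 0, -2, 1, -1]
R3 ← R3 − R1: [0, 2, 0, 2, -1, 1]
R4 ← R4 + (1/2)·R1: [0, -6, 0, -6, 3, -3]
R3 ← R3 + R2: [0, 0, 0, 0, 0, 0]
R4 ← R4 − (3)·R2: [0, 0, 0, 0, 0, 0]
Echelon form has 2 nonzero rows, so rank(C) = 2.
The column space has dimension equal to the rank: 2.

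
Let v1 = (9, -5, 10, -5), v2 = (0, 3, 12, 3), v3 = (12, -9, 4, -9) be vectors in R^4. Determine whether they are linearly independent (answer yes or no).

no

Form the matrix with these vectors as rows and row reduce.
R3 ← R3 − (4/3)·R1: [0, -7/3, -28/3, -7/3]
R3 ← R3 + (7/9)·R2: [0, 0, 0, 0]
2 nonzero rows, so the 3 vectors span a space of dimension 2.
Since 2 < 3, the vectors are linearly dependent.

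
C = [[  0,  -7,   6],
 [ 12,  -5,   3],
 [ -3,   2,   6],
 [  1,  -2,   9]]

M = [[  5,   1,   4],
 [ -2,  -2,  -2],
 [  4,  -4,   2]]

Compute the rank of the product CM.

2

First compute CM:
[[ 38, -10,  26],
 [ 82,  10,  64],
 [  5, -31,  -4],
 [ 45, -31,  26]]
Now row reduce the product.
R2 ← R2 − (41/19)·R1: [0, 600/19, 150/19]
R3 ← R3 − (5/38)·R1: [0, -564/19, -141/19]
R4 ← R4 − (45/38)·R1: [0, -364/19, -91/19]
R3 ← R3 + (47/50)·R2: [0, 0, 0]
R4 ← R4 + (91/150)·R2: [0, 0, 0]
2 nonzero rows, so rank(CM) = 2.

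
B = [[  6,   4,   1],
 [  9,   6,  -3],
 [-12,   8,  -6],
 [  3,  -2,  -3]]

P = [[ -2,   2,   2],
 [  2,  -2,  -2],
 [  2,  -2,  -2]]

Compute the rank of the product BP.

First compute BP:
[[ -2,   2,   2],
 [-12,  12,  12],
 [ 28, -28, -28],
 [-16,  16,  16]]
Now row reduce the product.
R2 ← R2 − (6)·R1: [0, 0, 0]
R3 ← R3 + (14)·R1: [0, 0, 0]
R4 ← R4 − (8)·R1: [0, 0, 0]
1 nonzero row, so rank(BP) = 1.

1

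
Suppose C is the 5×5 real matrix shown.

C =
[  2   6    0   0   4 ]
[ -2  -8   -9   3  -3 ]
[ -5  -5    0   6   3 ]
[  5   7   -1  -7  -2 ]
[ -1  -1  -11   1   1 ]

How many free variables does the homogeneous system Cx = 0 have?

Row reduce to echelon form.
R2 ← R2 + R1: [0, -2, -9, 3, 1]
R3 ← R3 + (5/2)·R1: [0, 10, 0, 6, 13]
R4 ← R4 − (5/2)·R1: [0, -8, -1, -7, -12]
R5 ← R5 + (1/2)·R1: [0, 2, -11, 1, 3]
R3 ← R3 + (5)·R2: [0, 0, -45, 21, 18]
R4 ← R4 − (4)·R2: [0, 0, 35, -19, -16]
R5 ← R5 + R2: [0, 0, -20, 4, 4]
R4 ← R4 + (7/9)·R3: [0, 0, 0, -8/3, -2]
R5 ← R5 − (4/9)·R3: [0, 0, 0, -16/3, -4]
R5 ← R5 − (2)·R4: [0, 0, 0, 0, 0]
4 nonzero rows, so rank(C) = 4.
C has 5 columns; by rank–nullity, nullity = 5 − 4 = 1.

1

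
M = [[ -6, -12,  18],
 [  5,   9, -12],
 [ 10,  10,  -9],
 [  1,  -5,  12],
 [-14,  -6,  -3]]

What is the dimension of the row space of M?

Row reduce to echelon form.
R2 ← R2 + (5/6)·R1: [0, -1, 3]
R3 ← R3 + (5/3)·R1: [0, -10, 21]
R4 ← R4 + (1/6)·R1: [0, -7, 15]
R5 ← R5 − (7/3)·R1: [0, 22, -45]
R3 ← R3 − (10)·R2: [0, 0, -9]
R4 ← R4 − (7)·R2: [0, 0, -6]
R5 ← R5 + (22)·R2: [0, 0, 21]
R4 ← R4 − (2/3)·R3: [0, 0, 0]
R5 ← R5 + (7/3)·R3: [0, 0, 0]
Echelon form has 3 nonzero rows, so rank(M) = 3.
The row space has dimension equal to the rank: 3.

3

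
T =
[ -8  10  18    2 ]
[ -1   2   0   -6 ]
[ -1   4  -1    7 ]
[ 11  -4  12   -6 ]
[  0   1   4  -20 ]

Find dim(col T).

4

Row reduce to echelon form.
R2 ← R2 − (1/8)·R1: [0, 3/4, -9/4, -25/4]
R3 ← R3 − (1/8)·R1: [0, 11/4, -13/4, 27/4]
R4 ← R4 + (11/8)·R1: [0, 39/4, 147/4, -13/4]
R3 ← R3 − (11/3)·R2: [0, 0, 5, 89/3]
R4 ← R4 − (13)·R2: [0, 0, 66, 78]
R5 ← R5 − (4/3)·R2: [0, 0, 7, -35/3]
R4 ← R4 − (66/5)·R3: [0, 0, 0, -1568/5]
R5 ← R5 − (7/5)·R3: [0, 0, 0, -266/5]
R5 ← R5 − (19/112)·R4: [0, 0, 0, 0]
Echelon form has 4 nonzero rows, so rank(T) = 4.
The column space has dimension equal to the rank: 4.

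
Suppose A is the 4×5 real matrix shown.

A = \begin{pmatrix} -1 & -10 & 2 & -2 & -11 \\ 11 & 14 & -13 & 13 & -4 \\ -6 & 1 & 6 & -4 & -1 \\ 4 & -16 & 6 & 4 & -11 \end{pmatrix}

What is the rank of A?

Row reduce to echelon form.
R2 ← R2 + (11)·R1: [0, -96, 9, -9, -125]
R3 ← R3 − (6)·R1: [0, 61, -6, 8, 65]
R4 ← R4 + (4)·R1: [0, -56, 14, -4, -55]
R3 ← R3 + (61/96)·R2: [0, 0, -9/32, 73/32, -1385/96]
R4 ← R4 − (7/12)·R2: [0, 0, 35/4, 5/4, 215/12]
R4 ← R4 + (280/9)·R3: [0, 0, 0, 650/9, -11635/27]
Echelon form has 4 nonzero rows, so rank(A) = 4.

4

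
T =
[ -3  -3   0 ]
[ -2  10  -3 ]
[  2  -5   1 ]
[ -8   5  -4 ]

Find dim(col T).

Row reduce to echelon form.
R2 ← R2 − (2/3)·R1: [0, 12, -3]
R3 ← R3 + (2/3)·R1: [0, -7, 1]
R4 ← R4 − (8/3)·R1: [0, 13, -4]
R3 ← R3 + (7/12)·R2: [0, 0, -3/4]
R4 ← R4 − (13/12)·R2: [0, 0, -3/4]
R4 ← R4 − R3: [0, 0, 0]
Echelon form has 3 nonzero rows, so rank(T) = 3.
The column space has dimension equal to the rank: 3.

3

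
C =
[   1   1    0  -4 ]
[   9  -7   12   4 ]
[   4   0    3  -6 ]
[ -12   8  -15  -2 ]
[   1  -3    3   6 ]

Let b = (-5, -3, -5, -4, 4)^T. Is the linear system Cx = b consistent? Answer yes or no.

no

Row reduce the augmented matrix [C | b].
R2 ← R2 − (9)·R1: [0, -16, 12, 40, 42]
R3 ← R3 − (4)·R1: [0, -4, 3, 10, 15]
R4 ← R4 + (12)·R1: [0, 20, -15, -50, -64]
R5 ← R5 − R1: [0, -4, 3, 10, 9]
R3 ← R3 − (1/4)·R2: [0, 0, 0, 0, 9/2]
R4 ← R4 + (5/4)·R2: [0, 0, 0, 0, -23/2]
R5 ← R5 − (1/4)·R2: [0, 0, 0, 0, -3/2]
R4 ← R4 + (23/9)·R3: [0, 0, 0, 0, 0]
R5 ← R5 + (1/3)·R3: [0, 0, 0, 0, 0]
The echelon form has 3 nonzero rows; the last pivot sits in the augmented column, so rank(C) = 2 but rank([C|b]) = 3.
Since the ranks differ, the system is inconsistent.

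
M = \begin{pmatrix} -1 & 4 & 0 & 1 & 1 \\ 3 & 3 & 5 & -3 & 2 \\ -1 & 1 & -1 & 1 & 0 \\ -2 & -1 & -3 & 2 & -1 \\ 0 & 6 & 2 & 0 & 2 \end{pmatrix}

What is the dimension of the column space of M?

Row reduce to echelon form.
R2 ← R2 + (3)·R1: [0, 15, 5, 0, 5]
R3 ← R3 − R1: [0, -3, -1, 0, -1]
R4 ← R4 − (2)·R1: [0, -9, -3, 0, -3]
R3 ← R3 + (1/5)·R2: [0, 0, 0, 0, 0]
R4 ← R4 + (3/5)·R2: [0, 0, 0, 0, 0]
R5 ← R5 − (2/5)·R2: [0, 0, 0, 0, 0]
Echelon form has 2 nonzero rows, so rank(M) = 2.
The column space has dimension equal to the rank: 2.

2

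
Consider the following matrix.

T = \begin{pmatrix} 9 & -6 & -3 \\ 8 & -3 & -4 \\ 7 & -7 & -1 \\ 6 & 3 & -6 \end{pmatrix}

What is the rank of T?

Row reduce to echelon form.
R2 ← R2 − (8/9)·R1: [0, 7/3, -4/3]
R3 ← R3 − (7/9)·R1: [0, -7/3, 4/3]
R4 ← R4 − (2/3)·R1: [0, 7, -4]
R3 ← R3 + R2: [0, 0, 0]
R4 ← R4 − (3)·R2: [0, 0, 0]
Echelon form has 2 nonzero rows, so rank(T) = 2.

2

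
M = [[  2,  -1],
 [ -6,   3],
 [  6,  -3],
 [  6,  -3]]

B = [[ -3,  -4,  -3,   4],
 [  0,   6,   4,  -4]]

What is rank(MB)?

First compute MB:
[[ -6, -14, -10,  12],
 [ 18,  42,  30, -36],
 [-18, -42, -30,  36],
 [-18, -42, -30,  36]]
Now row reduce the product.
R2 ← R2 + (3)·R1: [0, 0, 0, 0]
R3 ← R3 − (3)·R1: [0, 0, 0, 0]
R4 ← R4 − (3)·R1: [0, 0, 0, 0]
1 nonzero row, so rank(MB) = 1.

1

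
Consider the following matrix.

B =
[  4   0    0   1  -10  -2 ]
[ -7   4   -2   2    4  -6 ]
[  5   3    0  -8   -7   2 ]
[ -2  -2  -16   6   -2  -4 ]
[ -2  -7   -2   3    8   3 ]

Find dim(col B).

5

Row reduce to echelon form.
R2 ← R2 + (7/4)·R1: [0, 4, -2, 15/4, -27/2, -19/2]
R3 ← R3 − (5/4)·R1: [0, 3, 0, -37/4, 11/2, 9/2]
R4 ← R4 + (1/2)·R1: [0, -2, -16, 13/2, -7, -5]
R5 ← R5 + (1/2)·R1: [0, -7, -2, 7/2, 3, 2]
R3 ← R3 − (3/4)·R2: [0, 0, 3/2, -193/16, 125/8, 93/8]
R4 ← R4 + (1/2)·R2: [0, 0, -17, 67/8, -55/4, -39/4]
R5 ← R5 + (7/4)·R2: [0, 0, -11/2, 161/16, -165/8, -117/8]
R4 ← R4 + (34/3)·R3: [0, 0, 0, -385/3, 490/3, 122]
R5 ← R5 + (11/3)·R3: [0, 0, 0, -205/6, 110/3, 28]
R5 ← R5 − (41/154)·R4: [0, 0, 0, 0, -75/11, -345/77]
Echelon form has 5 nonzero rows, so rank(B) = 5.
The column space has dimension equal to the rank: 5.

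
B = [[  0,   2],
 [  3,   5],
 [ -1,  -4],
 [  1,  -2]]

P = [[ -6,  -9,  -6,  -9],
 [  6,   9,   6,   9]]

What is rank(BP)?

1

First compute BP:
[[ 12,  18,  12,  18],
 [ 12,  18,  12,  18],
 [-18, -27, -18, -27],
 [-18, -27, -18, -27]]
Now row reduce the product.
R2 ← R2 − R1: [0, 0, 0, 0]
R3 ← R3 + (3/2)·R1: [0, 0, 0, 0]
R4 ← R4 + (3/2)·R1: [0, 0, 0, 0]
1 nonzero row, so rank(BP) = 1.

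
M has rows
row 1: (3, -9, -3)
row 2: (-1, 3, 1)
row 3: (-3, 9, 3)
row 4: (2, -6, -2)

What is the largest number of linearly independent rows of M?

1

Row reduce to echelon form.
R2 ← R2 + (1/3)·R1: [0, 0, 0]
R3 ← R3 + R1: [0, 0, 0]
R4 ← R4 − (2/3)·R1: [0, 0, 0]
Echelon form has 1 nonzero row, so rank(M) = 1.
The rank gives the maximum number of linearly independent rows: 1.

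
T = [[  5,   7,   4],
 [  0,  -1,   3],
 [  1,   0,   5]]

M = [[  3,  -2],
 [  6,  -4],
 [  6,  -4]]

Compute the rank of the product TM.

1

First compute TM:
[[ 81, -54],
 [ 12,  -8],
 [ 33, -22]]
Now row reduce the product.
R2 ← R2 − (4/27)·R1: [0, 0]
R3 ← R3 − (11/27)·R1: [0, 0]
1 nonzero row, so rank(TM) = 1.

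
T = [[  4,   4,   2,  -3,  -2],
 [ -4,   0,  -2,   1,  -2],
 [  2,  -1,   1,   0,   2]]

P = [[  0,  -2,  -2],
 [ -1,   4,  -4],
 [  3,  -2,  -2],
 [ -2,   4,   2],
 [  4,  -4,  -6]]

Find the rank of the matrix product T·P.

First compute TP:
[[  0,   0, -22],
 [-16,  24,  26],
 [ 12, -18, -14]]
Now row reduce the product.
Swap R1 ↔ R2
R3 ← R3 + (3/4)·R1: [0, 0, 11/2]
R3 ← R3 + (1/4)·R2: [0, 0, 0]
2 nonzero rows, so rank(TP) = 2.

2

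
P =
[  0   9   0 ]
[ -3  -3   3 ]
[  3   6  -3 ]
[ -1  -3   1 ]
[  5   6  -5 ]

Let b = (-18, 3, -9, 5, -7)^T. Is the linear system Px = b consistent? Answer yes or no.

Row reduce the augmented matrix [P | b].
Swap R1 ↔ R2
R3 ← R3 + R1: [0, 3, 0, -6]
R4 ← R4 − (1/3)·R1: [0, -2, 0, 4]
R5 ← R5 + (5/3)·R1: [0, 1, 0, -2]
R3 ← R3 − (1/3)·R2: [0, 0, 0, 0]
R4 ← R4 + (2/9)·R2: [0, 0, 0, 0]
R5 ← R5 − (1/9)·R2: [0, 0, 0, 0]
The echelon form has 2 nonzero rows, and every pivot lies in the first 3 columns, so rank(P) = rank([P|b]) = 2.
The system is consistent.

yes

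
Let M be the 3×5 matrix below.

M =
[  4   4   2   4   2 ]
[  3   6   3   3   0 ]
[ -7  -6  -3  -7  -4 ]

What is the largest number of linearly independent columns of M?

Row reduce to echelon form.
R2 ← R2 − (3/4)·R1: [0, 3, 3/2, 0, -3/2]
R3 ← R3 + (7/4)·R1: [0, 1, 1/2, 0, -1/2]
R3 ← R3 − (1/3)·R2: [0, 0, 0, 0, 0]
Echelon form has 2 nonzero rows, so rank(M) = 2.
The rank gives the maximum number of linearly independent columns: 2.

2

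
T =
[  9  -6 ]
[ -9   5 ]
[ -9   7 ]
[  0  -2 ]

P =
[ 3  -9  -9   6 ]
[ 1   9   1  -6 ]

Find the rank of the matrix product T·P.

First compute TP:
[[ 21, -135, -87,  90],
 [-22, 126,  86, -84],
 [-20, 144,  88, -96],
 [ -2, -18,  -2,  12]]
Now row reduce the product.
R2 ← R2 + (22/21)·R1: [0, -108/7, -36/7, 72/7]
R3 ← R3 + (20/21)·R1: [0, 108/7, 36/7, -72/7]
R4 ← R4 + (2/21)·R1: [0, -216/7, -72/7, 144/7]
R3 ← R3 + R2: [0, 0, 0, 0]
R4 ← R4 − (2)·R2: [0, 0, 0, 0]
2 nonzero rows, so rank(TP) = 2.

2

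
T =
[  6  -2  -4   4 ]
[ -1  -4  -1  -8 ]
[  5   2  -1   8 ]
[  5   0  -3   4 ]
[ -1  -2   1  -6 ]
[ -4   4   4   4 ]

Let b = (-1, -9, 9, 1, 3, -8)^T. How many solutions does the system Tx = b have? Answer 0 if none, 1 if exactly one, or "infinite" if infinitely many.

0

Row reduce the augmented matrix [T | b].
R2 ← R2 + (1/6)·R1: [0, -13/3, -5/3, -22/3, -55/6]
R3 ← R3 − (5/6)·R1: [0, 11/3, 7/3, 14/3, 59/6]
R4 ← R4 − (5/6)·R1: [0, 5/3, 1/3, 2/3, 11/6]
R5 ← R5 + (1/6)·R1: [0, -7/3, 1/3, -16/3, 17/6]
R6 ← R6 + (2/3)·R1: [0, 8/3, 4/3, 20/3, -26/3]
R3 ← R3 + (11/13)·R2: [0, 0, 12/13, -20/13, 27/13]
R4 ← R4 + (5/13)·R2: [0, 0, -4/13, -28/13, -22/13]
R5 ← R5 − (7/13)·R2: [0, 0, 16/13, -18/13, 101/13]
R6 ← R6 + (8/13)·R2: [0, 0, 4/13, 28/13, -186/13]
R4 ← R4 + (1/3)·R3: [0, 0, 0, -8/3, -1]
R5 ← R5 − (4/3)·R3: [0, 0, 0, 2/3, 5]
R6 ← R6 − (1/3)·R3: [0, 0, 0, 8/3, -15]
R5 ← R5 + (1/4)·R4: [0, 0, 0, 0, 19/4]
R6 ← R6 + R4: [0, 0, 0, 0, -16]
R6 ← R6 + (64/19)·R5: [0, 0, 0, 0, 0]
The echelon form has 5 nonzero rows; the last pivot sits in the augmented column, so rank(T) = 4 but rank([T|b]) = 5.
Since the ranks differ, the system is inconsistent.
It has no solutions.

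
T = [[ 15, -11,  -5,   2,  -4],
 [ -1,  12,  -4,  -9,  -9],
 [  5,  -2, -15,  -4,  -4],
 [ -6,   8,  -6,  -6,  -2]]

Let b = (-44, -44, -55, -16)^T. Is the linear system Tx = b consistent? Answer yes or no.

yes

Row reduce the augmented matrix [T | b].
R2 ← R2 + (1/15)·R1: [0, 169/15, -13/3, -133/15, -139/15, -704/15]
R3 ← R3 − (1/3)·R1: [0, 5/3, -40/3, -14/3, -8/3, -121/3]
R4 ← R4 + (2/5)·R1: [0, 18/5, -8, -26/5, -18/5, -168/5]
R3 ← R3 − (25/169)·R2: [0, 0, -165/13, -567/169, -219/169, -5643/169]
R4 ← R4 − (54/169)·R2: [0, 0, -86/13, -400/169, -108/169, -3144/169]
R4 ← R4 − (86/165)·R3: [0, 0, 0, -34/55, 2/55, -6/5]
The echelon form has 4 nonzero rows, and every pivot lies in the first 5 columns, so rank(T) = rank([T|b]) = 4.
The system is consistent.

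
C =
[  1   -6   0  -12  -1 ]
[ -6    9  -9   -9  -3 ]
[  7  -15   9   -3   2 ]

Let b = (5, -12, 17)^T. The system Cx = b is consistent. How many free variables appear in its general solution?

Row reduce the augmented matrix [C | b].
R2 ← R2 + (6)·R1: [0, -27, -9, -81, -9, 18]
R3 ← R3 − (7)·R1: [0, 27, 9, 81, 9, -18]
R3 ← R3 + R2: [0, 0, 0, 0, 0, 0]
The echelon form has 2 nonzero rows, and every pivot lies in the first 5 columns, so rank(C) = rank([C|b]) = 2.
The system is consistent.
Free variables = (unknowns) − (rank) = 5 − 2 = 3.

3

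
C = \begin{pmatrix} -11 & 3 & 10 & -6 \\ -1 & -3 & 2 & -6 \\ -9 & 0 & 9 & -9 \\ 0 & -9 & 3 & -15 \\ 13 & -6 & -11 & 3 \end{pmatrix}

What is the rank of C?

2

Row reduce to echelon form.
R2 ← R2 − (1/11)·R1: [0, -36/11, 12/11, -60/11]
R3 ← R3 − (9/11)·R1: [0, -27/11, 9/11, -45/11]
R5 ← R5 + (13/11)·R1: [0, -27/11, 9/11, -45/11]
R3 ← R3 − (3/4)·R2: [0, 0, 0, 0]
R4 ← R4 − (11/4)·R2: [0, 0, 0, 0]
R5 ← R5 − (3/4)·R2: [0, 0, 0, 0]
Echelon form has 2 nonzero rows, so rank(C) = 2.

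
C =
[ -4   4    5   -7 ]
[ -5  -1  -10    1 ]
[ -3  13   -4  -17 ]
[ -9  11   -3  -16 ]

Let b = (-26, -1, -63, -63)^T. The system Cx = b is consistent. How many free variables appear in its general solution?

0

Row reduce the augmented matrix [C | b].
R2 ← R2 − (5/4)·R1: [0, -6, -65/4, 39/4, 63/2]
R3 ← R3 − (3/4)·R1: [0, 10, -31/4, -47/4, -87/2]
R4 ← R4 − (9/4)·R1: [0, 2, -57/4, -1/4, -9/2]
R3 ← R3 + (5/3)·R2: [0, 0, -209/6, 9/2, 9]
R4 ← R4 + (1/3)·R2: [0, 0, -59/3, 3, 6]
R4 ← R4 − (118/209)·R3: [0, 0, 0, 96/209, 192/209]
The echelon form has 4 nonzero rows, and every pivot lies in the first 4 columns, so rank(C) = rank([C|b]) = 4.
The system is consistent.
Free variables = (unknowns) − (rank) = 4 − 4 = 0.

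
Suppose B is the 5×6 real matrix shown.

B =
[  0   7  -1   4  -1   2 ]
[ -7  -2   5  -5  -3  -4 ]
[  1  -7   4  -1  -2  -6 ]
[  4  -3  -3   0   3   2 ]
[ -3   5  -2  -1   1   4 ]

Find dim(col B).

Row reduce to echelon form.
Swap R1 ↔ R2
R3 ← R3 + (1/7)·R1: [0, -51/7, 33/7, -12/7, -17/7, -46/7]
R4 ← R4 + (4/7)·R1: [0, -29/7, -1/7, -20/7, 9/7, -2/7]
R5 ← R5 − (3/7)·R1: [0, 41/7, -29/7, 8/7, 16/7, 40/7]
R3 ← R3 + (51/49)·R2: [0, 0, 180/49, 120/49, -170/49, -220/49]
R4 ← R4 + (29/49)·R2: [0, 0, -36/49, -24/49, 34/49, 44/49]
R5 ← R5 − (41/49)·R2: [0, 0, -162/49, -108/49, 153/49, 198/49]
R4 ← R4 + (1/5)·R3: [0, 0, 0, 0, 0, 0]
R5 ← R5 + (9/10)·R3: [0, 0, 0, 0, 0, 0]
Echelon form has 3 nonzero rows, so rank(B) = 3.
The column space has dimension equal to the rank: 3.

3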